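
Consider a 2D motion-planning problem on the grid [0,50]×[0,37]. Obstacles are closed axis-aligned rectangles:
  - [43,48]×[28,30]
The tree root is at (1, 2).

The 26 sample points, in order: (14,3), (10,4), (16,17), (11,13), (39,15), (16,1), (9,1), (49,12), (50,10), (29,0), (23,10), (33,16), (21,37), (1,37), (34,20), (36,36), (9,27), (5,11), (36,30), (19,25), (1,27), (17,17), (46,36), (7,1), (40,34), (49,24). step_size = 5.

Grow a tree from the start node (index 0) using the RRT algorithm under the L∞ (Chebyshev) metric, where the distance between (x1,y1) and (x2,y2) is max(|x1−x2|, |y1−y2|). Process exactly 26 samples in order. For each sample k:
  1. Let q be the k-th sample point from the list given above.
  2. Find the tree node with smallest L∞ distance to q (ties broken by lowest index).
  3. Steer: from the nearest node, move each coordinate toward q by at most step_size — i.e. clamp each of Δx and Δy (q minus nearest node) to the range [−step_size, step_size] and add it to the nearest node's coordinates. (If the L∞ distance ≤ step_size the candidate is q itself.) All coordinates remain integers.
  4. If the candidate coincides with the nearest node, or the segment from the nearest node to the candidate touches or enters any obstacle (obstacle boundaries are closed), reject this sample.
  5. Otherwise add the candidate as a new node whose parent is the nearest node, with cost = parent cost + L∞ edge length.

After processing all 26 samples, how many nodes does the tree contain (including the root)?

Node count: 26

1. q=(14,3) nearest=0 d=13 new=(6,3) → add node 1 parent=0 cost=5
2. q=(10,4) nearest=1 d=4 new=(10,4) → add node 2 parent=1 cost=9
3. q=(16,17) nearest=2 d=13 new=(15,9) → add node 3 parent=2 cost=14
4. q=(11,13) nearest=3 d=4 new=(11,13) → add node 4 parent=3 cost=18
5. q=(39,15) nearest=3 d=24 new=(20,14) → add node 5 parent=3 cost=19
6. q=(16,1) nearest=2 d=6 new=(15,1) → add node 6 parent=2 cost=14
7. q=(9,1) nearest=1 d=3 new=(9,1) → add node 7 parent=1 cost=8
8. q=(49,12) nearest=5 d=29 new=(25,12) → add node 8 parent=5 cost=24
9. q=(50,10) nearest=8 d=25 new=(30,10) → add node 9 parent=8 cost=29
10. q=(29,0) nearest=9 d=10 new=(29,5) → add node 10 parent=9 cost=34
11. q=(23,10) nearest=8 d=2 new=(23,10) → add node 11 parent=8 cost=26
12. q=(33,16) nearest=9 d=6 new=(33,15) → add node 12 parent=9 cost=34
13. q=(21,37) nearest=12 d=22 new=(28,20) → add node 13 parent=12 cost=39
14. q=(1,37) nearest=5 d=23 new=(15,19) → add node 14 parent=5 cost=24
15. q=(34,20) nearest=12 d=5 new=(34,20) → add node 15 parent=12 cost=39
16. q=(36,36) nearest=13 d=16 new=(33,25) → add node 16 parent=13 cost=44
17. q=(9,27) nearest=14 d=8 new=(10,24) → add node 17 parent=14 cost=29
18. q=(5,11) nearest=4 d=6 new=(6,11) → add node 18 parent=4 cost=23
19. q=(36,30) nearest=16 d=5 new=(36,30) → add node 19 parent=16 cost=49
20. q=(19,25) nearest=14 d=6 new=(19,24) → add node 20 parent=14 cost=29
21. q=(1,27) nearest=17 d=9 new=(5,27) → add node 21 parent=17 cost=34
22. q=(17,17) nearest=14 d=2 new=(17,17) → add node 22 parent=14 cost=26
23. q=(46,36) nearest=19 d=10 new=(41,35) → add node 23 parent=19 cost=54
24. q=(7,1) nearest=1 d=2 new=(7,1) → add node 24 parent=1 cost=7
25. q=(40,34) nearest=23 d=1 new=(40,34) → add node 25 parent=23 cost=55
26. q=(49,24) nearest=25 d=10 new=(45,29) → blocked by [43,48]×[28,30], reject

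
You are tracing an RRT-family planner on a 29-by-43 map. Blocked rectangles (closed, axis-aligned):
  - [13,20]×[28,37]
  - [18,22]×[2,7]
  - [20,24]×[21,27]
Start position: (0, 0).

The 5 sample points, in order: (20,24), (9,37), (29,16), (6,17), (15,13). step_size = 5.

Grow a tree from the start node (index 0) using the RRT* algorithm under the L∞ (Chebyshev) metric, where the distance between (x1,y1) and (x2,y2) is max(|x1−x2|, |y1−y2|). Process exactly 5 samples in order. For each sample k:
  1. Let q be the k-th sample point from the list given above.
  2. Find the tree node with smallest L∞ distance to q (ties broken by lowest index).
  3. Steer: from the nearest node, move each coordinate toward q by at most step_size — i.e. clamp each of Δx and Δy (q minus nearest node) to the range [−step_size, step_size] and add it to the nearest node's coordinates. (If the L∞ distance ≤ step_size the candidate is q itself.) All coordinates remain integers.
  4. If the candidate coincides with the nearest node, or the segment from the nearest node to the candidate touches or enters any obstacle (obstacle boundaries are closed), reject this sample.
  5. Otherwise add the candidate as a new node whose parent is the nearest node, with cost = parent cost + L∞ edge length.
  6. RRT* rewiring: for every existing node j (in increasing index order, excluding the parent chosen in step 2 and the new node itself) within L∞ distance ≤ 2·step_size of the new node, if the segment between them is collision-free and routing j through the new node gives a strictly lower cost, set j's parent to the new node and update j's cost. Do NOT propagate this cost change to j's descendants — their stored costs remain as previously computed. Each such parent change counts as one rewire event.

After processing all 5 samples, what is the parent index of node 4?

Parent of node 4: 2

1. q=(20,24) nearest=0 d=24 new=(5,5) → add node 1 parent=0 cost=5
2. q=(9,37) nearest=1 d=32 new=(9,10) → add node 2 parent=1 cost=10
3. q=(29,16) nearest=2 d=20 new=(14,15) → add node 3 parent=2 cost=15
4. q=(6,17) nearest=2 d=7 new=(6,15) → add node 4 parent=2 cost=15
5. q=(15,13) nearest=3 d=2 new=(15,13) → add node 5 parent=3 cost=17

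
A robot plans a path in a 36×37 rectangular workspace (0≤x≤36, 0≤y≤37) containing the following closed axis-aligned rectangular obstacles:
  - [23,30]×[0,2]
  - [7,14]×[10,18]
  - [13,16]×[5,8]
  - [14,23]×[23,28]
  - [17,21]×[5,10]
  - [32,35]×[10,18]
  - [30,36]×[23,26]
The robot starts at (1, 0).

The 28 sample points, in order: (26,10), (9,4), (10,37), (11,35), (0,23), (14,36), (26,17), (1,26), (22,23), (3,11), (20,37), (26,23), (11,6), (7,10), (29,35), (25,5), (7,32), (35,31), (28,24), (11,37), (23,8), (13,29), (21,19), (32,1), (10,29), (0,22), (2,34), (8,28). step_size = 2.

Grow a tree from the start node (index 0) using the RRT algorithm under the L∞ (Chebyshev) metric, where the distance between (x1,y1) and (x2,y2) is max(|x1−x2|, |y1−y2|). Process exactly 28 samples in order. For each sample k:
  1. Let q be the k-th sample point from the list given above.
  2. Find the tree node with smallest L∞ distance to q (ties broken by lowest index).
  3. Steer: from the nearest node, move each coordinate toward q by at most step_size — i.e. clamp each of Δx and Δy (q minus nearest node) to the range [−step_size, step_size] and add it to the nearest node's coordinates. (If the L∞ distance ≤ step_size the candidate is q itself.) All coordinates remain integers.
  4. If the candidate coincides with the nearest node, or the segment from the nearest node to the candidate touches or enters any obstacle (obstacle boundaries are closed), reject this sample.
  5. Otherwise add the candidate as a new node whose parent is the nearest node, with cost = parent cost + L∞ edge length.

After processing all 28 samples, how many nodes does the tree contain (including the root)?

1. q=(26,10) nearest=0 d=25 new=(3,2) → add node 1 parent=0 cost=2
2. q=(9,4) nearest=1 d=6 new=(5,4) → add node 2 parent=1 cost=4
3. q=(10,37) nearest=2 d=33 new=(7,6) → add node 3 parent=2 cost=6
4. q=(11,35) nearest=3 d=29 new=(9,8) → add node 4 parent=3 cost=8
5. q=(0,23) nearest=4 d=15 new=(7,10) → blocked by [7,14]×[10,18], reject
6. q=(14,36) nearest=4 d=28 new=(11,10) → blocked by [7,14]×[10,18], reject
7. q=(26,17) nearest=4 d=17 new=(11,10) → blocked by [7,14]×[10,18], reject
8. q=(1,26) nearest=4 d=18 new=(7,10) → blocked by [7,14]×[10,18], reject
9. q=(22,23) nearest=4 d=15 new=(11,10) → blocked by [7,14]×[10,18], reject
10. q=(3,11) nearest=3 d=5 new=(5,8) → add node 5 parent=3 cost=8
11. q=(20,37) nearest=4 d=29 new=(11,10) → blocked by [7,14]×[10,18], reject
12. q=(26,23) nearest=4 d=17 new=(11,10) → blocked by [7,14]×[10,18], reject
13. q=(11,6) nearest=4 d=2 new=(11,6) → add node 6 parent=4 cost=10
14. q=(7,10) nearest=4 d=2 new=(7,10) → blocked by [7,14]×[10,18], reject
15. q=(29,35) nearest=4 d=27 new=(11,10) → blocked by [7,14]×[10,18], reject
16. q=(25,5) nearest=6 d=14 new=(13,5) → blocked by [13,16]×[5,8], reject
17. q=(7,32) nearest=4 d=24 new=(7,10) → blocked by [7,14]×[10,18], reject
18. q=(35,31) nearest=6 d=25 new=(13,8) → blocked by [13,16]×[5,8], reject
19. q=(28,24) nearest=6 d=18 new=(13,8) → blocked by [13,16]×[5,8], reject
20. q=(11,37) nearest=4 d=29 new=(11,10) → blocked by [7,14]×[10,18], reject
21. q=(23,8) nearest=6 d=12 new=(13,8) → blocked by [13,16]×[5,8], reject
22. q=(13,29) nearest=4 d=21 new=(11,10) → blocked by [7,14]×[10,18], reject
23. q=(21,19) nearest=4 d=12 new=(11,10) → blocked by [7,14]×[10,18], reject
24. q=(32,1) nearest=6 d=21 new=(13,4) → add node 7 parent=6 cost=12
25. q=(10,29) nearest=4 d=21 new=(10,10) → blocked by [7,14]×[10,18], reject
26. q=(0,22) nearest=4 d=14 new=(7,10) → blocked by [7,14]×[10,18], reject
27. q=(2,34) nearest=4 d=26 new=(7,10) → blocked by [7,14]×[10,18], reject
28. q=(8,28) nearest=4 d=20 new=(8,10) → blocked by [7,14]×[10,18], reject

Node count: 8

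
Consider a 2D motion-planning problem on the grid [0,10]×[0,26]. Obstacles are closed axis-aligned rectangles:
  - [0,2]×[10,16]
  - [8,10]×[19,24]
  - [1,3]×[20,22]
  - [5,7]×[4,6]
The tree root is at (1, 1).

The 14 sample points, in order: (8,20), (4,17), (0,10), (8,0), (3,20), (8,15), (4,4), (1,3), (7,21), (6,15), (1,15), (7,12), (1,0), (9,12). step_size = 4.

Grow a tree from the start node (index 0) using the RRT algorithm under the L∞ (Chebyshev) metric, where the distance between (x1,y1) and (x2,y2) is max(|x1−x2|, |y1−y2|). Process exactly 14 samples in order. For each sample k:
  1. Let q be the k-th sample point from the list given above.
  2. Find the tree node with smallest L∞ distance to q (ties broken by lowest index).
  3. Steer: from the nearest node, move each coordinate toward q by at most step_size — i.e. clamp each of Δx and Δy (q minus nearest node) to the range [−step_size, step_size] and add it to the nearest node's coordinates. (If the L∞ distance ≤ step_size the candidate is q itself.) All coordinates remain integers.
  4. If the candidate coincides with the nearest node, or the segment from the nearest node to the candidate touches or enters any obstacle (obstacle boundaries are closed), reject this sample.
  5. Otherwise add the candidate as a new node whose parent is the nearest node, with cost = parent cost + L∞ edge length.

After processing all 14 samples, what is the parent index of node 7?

1. q=(8,20) nearest=0 d=19 new=(5,5) → blocked by [5,7]×[4,6], reject
2. q=(4,17) nearest=0 d=16 new=(4,5) → add node 1 parent=0 cost=4
3. q=(0,10) nearest=1 d=5 new=(0,9) → add node 2 parent=1 cost=8
4. q=(8,0) nearest=1 d=5 new=(8,1) → blocked by [5,7]×[4,6], reject
5. q=(3,20) nearest=2 d=11 new=(3,13) → blocked by [0,2]×[10,16], reject
6. q=(8,15) nearest=2 d=8 new=(4,13) → blocked by [0,2]×[10,16], reject
7. q=(4,4) nearest=1 d=1 new=(4,4) → add node 3 parent=1 cost=5
8. q=(1,3) nearest=0 d=2 new=(1,3) → add node 4 parent=0 cost=2
9. q=(7,21) nearest=2 d=12 new=(4,13) → blocked by [0,2]×[10,16], reject
10. q=(6,15) nearest=2 d=6 new=(4,13) → blocked by [0,2]×[10,16], reject
11. q=(1,15) nearest=2 d=6 new=(1,13) → blocked by [0,2]×[10,16], reject
12. q=(7,12) nearest=1 d=7 new=(7,9) → add node 5 parent=1 cost=8
13. q=(1,0) nearest=0 d=1 new=(1,0) → add node 6 parent=0 cost=1
14. q=(9,12) nearest=5 d=3 new=(9,12) → add node 7 parent=5 cost=11

Parent of node 7: 5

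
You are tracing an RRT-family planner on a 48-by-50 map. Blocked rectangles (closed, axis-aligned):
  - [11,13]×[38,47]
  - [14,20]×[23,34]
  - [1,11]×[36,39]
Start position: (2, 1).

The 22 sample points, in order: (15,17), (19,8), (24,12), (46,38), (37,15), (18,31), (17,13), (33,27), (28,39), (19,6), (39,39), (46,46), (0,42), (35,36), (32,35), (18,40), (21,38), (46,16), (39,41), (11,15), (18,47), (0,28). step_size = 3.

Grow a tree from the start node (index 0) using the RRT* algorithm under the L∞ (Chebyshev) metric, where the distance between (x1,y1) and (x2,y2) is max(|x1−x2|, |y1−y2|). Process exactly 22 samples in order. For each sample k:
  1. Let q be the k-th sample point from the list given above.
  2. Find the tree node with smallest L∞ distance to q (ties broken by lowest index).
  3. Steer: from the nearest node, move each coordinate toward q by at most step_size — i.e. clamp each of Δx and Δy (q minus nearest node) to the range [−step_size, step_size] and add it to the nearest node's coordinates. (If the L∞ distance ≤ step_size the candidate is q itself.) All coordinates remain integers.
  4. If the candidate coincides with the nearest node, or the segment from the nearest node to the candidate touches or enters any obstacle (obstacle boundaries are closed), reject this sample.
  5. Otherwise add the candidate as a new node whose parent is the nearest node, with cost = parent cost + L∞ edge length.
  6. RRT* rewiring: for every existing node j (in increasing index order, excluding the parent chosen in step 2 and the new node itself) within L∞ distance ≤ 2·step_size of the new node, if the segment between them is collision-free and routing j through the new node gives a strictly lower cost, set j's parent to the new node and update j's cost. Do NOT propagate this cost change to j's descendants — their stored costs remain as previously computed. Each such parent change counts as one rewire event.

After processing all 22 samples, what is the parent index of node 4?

1. q=(15,17) nearest=0 d=16 new=(5,4) → add node 1 parent=0 cost=3
2. q=(19,8) nearest=1 d=14 new=(8,7) → add node 2 parent=1 cost=6
3. q=(24,12) nearest=2 d=16 new=(11,10) → add node 3 parent=2 cost=9
4. q=(46,38) nearest=3 d=35 new=(14,13) → add node 4 parent=3 cost=12
5. q=(37,15) nearest=4 d=23 new=(17,15) → add node 5 parent=4 cost=15
6. q=(18,31) nearest=5 d=16 new=(18,18) → add node 6 parent=5 cost=18
7. q=(17,13) nearest=5 d=2 new=(17,13) → add node 7 parent=5 cost=17
8. q=(33,27) nearest=6 d=15 new=(21,21) → add node 8 parent=6 cost=21
9. q=(28,39) nearest=8 d=18 new=(24,24) → add node 9 parent=8 cost=24
10. q=(19,6) nearest=4 d=7 new=(17,10) → add node 10 parent=4 cost=15
11. q=(39,39) nearest=9 d=15 new=(27,27) → add node 11 parent=9 cost=27
12. q=(46,46) nearest=11 d=19 new=(30,30) → add node 12 parent=11 cost=30
13. q=(0,42) nearest=8 d=21 new=(18,24) → blocked by [14,20]×[23,34], reject
14. q=(35,36) nearest=12 d=6 new=(33,33) → add node 13 parent=12 cost=33
15. q=(32,35) nearest=13 d=2 new=(32,35) → add node 14 parent=13 cost=35
16. q=(18,40) nearest=12 d=12 new=(27,33) → add node 15 parent=12 cost=33
17. q=(21,38) nearest=15 d=6 new=(24,36) → add node 16 parent=15 cost=36
18. q=(46,16) nearest=12 d=16 new=(33,27) → add node 17 parent=12 cost=33
19. q=(39,41) nearest=14 d=7 new=(35,38) → add node 18 parent=14 cost=38
20. q=(11,15) nearest=4 d=3 new=(11,15) → add node 19 parent=4 cost=15
21. q=(18,47) nearest=16 d=11 new=(21,39) → add node 20 parent=16 cost=39
22. q=(0,28) nearest=19 d=13 new=(8,18) → add node 21 parent=19 cost=18

Parent of node 4: 3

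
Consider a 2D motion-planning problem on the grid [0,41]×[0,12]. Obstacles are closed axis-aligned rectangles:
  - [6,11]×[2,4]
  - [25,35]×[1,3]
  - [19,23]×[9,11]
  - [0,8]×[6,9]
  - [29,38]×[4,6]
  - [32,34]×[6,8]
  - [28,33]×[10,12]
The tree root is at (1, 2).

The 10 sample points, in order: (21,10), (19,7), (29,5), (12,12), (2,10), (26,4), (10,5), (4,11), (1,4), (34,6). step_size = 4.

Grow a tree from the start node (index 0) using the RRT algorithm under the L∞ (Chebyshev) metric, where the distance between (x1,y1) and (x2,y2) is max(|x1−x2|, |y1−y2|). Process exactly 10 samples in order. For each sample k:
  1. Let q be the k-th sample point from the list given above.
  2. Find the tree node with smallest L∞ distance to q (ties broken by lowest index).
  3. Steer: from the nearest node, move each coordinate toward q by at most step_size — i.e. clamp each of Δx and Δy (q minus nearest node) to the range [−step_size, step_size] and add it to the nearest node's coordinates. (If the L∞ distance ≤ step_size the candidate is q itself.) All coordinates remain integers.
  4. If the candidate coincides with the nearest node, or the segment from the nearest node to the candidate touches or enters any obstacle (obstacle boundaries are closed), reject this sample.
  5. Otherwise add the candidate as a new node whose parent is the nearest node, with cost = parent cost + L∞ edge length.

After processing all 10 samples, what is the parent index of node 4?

Parent of node 4: 2

1. q=(21,10) nearest=0 d=20 new=(5,6) → blocked by [0,8]×[6,9], reject
2. q=(19,7) nearest=0 d=18 new=(5,6) → blocked by [0,8]×[6,9], reject
3. q=(29,5) nearest=0 d=28 new=(5,5) → add node 1 parent=0 cost=4
4. q=(12,12) nearest=1 d=7 new=(9,9) → blocked by [0,8]×[6,9], reject
5. q=(2,10) nearest=1 d=5 new=(2,9) → blocked by [0,8]×[6,9], reject
6. q=(26,4) nearest=1 d=21 new=(9,4) → blocked by [6,11]×[2,4], reject
7. q=(10,5) nearest=1 d=5 new=(9,5) → add node 2 parent=1 cost=8
8. q=(4,11) nearest=1 d=6 new=(4,9) → blocked by [0,8]×[6,9], reject
9. q=(1,4) nearest=0 d=2 new=(1,4) → add node 3 parent=0 cost=2
10. q=(34,6) nearest=2 d=25 new=(13,6) → add node 4 parent=2 cost=12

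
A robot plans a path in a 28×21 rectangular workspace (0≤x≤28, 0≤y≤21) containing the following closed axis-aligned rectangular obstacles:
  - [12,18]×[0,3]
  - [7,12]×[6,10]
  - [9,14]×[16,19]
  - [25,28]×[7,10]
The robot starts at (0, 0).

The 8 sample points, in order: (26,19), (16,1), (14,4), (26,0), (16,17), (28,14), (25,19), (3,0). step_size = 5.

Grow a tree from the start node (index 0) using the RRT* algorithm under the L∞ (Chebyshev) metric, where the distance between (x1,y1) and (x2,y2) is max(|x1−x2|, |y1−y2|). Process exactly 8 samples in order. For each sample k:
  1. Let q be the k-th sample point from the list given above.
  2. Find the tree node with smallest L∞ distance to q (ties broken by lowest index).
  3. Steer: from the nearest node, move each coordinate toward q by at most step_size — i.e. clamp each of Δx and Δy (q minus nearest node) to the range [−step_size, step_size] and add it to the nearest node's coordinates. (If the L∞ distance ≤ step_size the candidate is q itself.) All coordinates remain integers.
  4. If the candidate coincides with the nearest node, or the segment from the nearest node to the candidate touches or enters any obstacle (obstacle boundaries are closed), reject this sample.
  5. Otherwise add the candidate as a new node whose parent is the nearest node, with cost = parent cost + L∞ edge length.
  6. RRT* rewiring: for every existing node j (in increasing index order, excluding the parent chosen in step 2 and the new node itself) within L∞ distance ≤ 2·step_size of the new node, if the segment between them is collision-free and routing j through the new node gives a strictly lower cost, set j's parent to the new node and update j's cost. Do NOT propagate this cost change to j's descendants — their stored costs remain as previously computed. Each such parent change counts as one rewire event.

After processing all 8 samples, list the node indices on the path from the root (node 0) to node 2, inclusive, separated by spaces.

1. q=(26,19) nearest=0 d=26 new=(5,5) → add node 1 parent=0 cost=5
2. q=(16,1) nearest=1 d=11 new=(10,1) → add node 2 parent=1 cost=10
3. q=(14,4) nearest=2 d=4 new=(14,4) → blocked by [12,18]×[0,3], reject
4. q=(26,0) nearest=2 d=16 new=(15,0) → blocked by [12,18]×[0,3], reject
5. q=(16,17) nearest=1 d=12 new=(10,10) → blocked by [7,12]×[6,10], reject
6. q=(28,14) nearest=2 d=18 new=(15,6) → blocked by [12,18]×[0,3], reject
7. q=(25,19) nearest=2 d=18 new=(15,6) → blocked by [12,18]×[0,3], reject
8. q=(3,0) nearest=0 d=3 new=(3,0) → add node 3 parent=0 cost=3

Path: 0 1 2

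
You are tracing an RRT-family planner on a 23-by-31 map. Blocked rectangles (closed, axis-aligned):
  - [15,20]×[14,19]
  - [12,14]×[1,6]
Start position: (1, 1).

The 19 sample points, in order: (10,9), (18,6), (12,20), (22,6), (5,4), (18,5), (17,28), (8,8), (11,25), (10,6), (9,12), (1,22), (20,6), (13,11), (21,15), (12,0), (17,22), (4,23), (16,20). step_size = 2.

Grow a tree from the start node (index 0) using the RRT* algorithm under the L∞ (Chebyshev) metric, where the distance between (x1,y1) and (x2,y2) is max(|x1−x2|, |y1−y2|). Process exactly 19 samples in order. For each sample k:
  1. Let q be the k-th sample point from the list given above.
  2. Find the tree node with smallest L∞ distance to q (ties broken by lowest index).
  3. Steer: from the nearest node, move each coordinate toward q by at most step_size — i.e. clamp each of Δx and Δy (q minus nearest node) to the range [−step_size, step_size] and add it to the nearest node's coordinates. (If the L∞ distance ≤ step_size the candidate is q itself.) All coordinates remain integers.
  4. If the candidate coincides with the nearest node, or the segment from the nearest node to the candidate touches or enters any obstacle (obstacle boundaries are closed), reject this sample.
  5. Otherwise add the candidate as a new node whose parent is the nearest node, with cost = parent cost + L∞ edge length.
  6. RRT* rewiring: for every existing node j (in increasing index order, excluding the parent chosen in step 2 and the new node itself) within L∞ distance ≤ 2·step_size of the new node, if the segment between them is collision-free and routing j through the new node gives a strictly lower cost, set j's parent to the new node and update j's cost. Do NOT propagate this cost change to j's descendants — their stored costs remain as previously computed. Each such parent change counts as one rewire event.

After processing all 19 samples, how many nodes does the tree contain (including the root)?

Node count: 16

1. q=(10,9) nearest=0 d=9 new=(3,3) → add node 1 parent=0 cost=2
2. q=(18,6) nearest=1 d=15 new=(5,5) → add node 2 parent=1 cost=4
3. q=(12,20) nearest=2 d=15 new=(7,7) → add node 3 parent=2 cost=6
4. q=(22,6) nearest=3 d=15 new=(9,6) → add node 4 parent=3 cost=8
5. q=(5,4) nearest=2 d=1 new=(5,4) → add node 5 parent=2 cost=5
6. q=(18,5) nearest=4 d=9 new=(11,5) → add node 6 parent=4 cost=10
7. q=(17,28) nearest=3 d=21 new=(9,9) → add node 7 parent=3 cost=8
8. q=(8,8) nearest=3 d=1 new=(8,8) → add node 8 parent=3 cost=7
9. q=(11,25) nearest=7 d=16 new=(11,11) → add node 9 parent=7 cost=10
10. q=(10,6) nearest=4 d=1 new=(10,6) → add node 10 parent=4 cost=9
11. q=(9,12) nearest=9 d=2 new=(9,12) → add node 11 parent=9 cost=12
12. q=(1,22) nearest=11 d=10 new=(7,14) → add node 12 parent=11 cost=14
13. q=(20,6) nearest=6 d=9 new=(13,6) → blocked by [12,14]×[1,6], reject
14. q=(13,11) nearest=9 d=2 new=(13,11) → add node 13 parent=9 cost=12
15. q=(21,15) nearest=13 d=8 new=(15,13) → add node 14 parent=13 cost=14
16. q=(12,0) nearest=6 d=5 new=(12,3) → blocked by [12,14]×[1,6], reject
17. q=(17,22) nearest=14 d=9 new=(17,15) → blocked by [15,20]×[14,19], reject
18. q=(4,23) nearest=12 d=9 new=(5,16) → add node 15 parent=12 cost=16
19. q=(16,20) nearest=14 d=7 new=(16,15) → blocked by [15,20]×[14,19], reject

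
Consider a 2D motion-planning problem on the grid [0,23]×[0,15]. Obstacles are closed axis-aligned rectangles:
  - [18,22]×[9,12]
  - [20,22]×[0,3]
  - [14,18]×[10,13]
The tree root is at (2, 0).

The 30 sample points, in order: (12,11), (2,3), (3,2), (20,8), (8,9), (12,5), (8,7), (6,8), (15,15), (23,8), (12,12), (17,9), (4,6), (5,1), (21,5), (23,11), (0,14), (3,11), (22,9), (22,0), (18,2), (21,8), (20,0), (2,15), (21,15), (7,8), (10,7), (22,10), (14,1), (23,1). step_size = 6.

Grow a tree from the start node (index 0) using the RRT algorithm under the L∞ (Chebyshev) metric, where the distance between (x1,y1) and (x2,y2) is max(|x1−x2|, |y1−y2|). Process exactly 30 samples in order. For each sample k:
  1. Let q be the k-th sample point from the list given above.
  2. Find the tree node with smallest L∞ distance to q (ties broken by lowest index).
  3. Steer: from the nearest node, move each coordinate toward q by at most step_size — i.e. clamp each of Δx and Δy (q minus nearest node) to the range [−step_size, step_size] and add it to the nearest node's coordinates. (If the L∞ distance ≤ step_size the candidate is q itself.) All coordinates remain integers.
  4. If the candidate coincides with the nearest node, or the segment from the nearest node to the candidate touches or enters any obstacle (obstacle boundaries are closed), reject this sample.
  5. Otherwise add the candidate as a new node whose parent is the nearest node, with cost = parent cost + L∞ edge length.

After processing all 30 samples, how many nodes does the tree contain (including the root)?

Node count: 23

1. q=(12,11) nearest=0 d=11 new=(8,6) → add node 1 parent=0 cost=6
2. q=(2,3) nearest=0 d=3 new=(2,3) → add node 2 parent=0 cost=3
3. q=(3,2) nearest=2 d=1 new=(3,2) → add node 3 parent=2 cost=4
4. q=(20,8) nearest=1 d=12 new=(14,8) → add node 4 parent=1 cost=12
5. q=(8,9) nearest=1 d=3 new=(8,9) → add node 5 parent=1 cost=9
6. q=(12,5) nearest=4 d=3 new=(12,5) → add node 6 parent=4 cost=15
7. q=(8,7) nearest=1 d=1 new=(8,7) → add node 7 parent=1 cost=7
8. q=(6,8) nearest=1 d=2 new=(6,8) → add node 8 parent=1 cost=8
9. q=(15,15) nearest=4 d=7 new=(15,14) → blocked by [14,18]×[10,13], reject
10. q=(23,8) nearest=4 d=9 new=(20,8) → add node 9 parent=4 cost=18
11. q=(12,12) nearest=4 d=4 new=(12,12) → add node 10 parent=4 cost=16
12. q=(17,9) nearest=4 d=3 new=(17,9) → add node 11 parent=4 cost=15
13. q=(4,6) nearest=8 d=2 new=(4,6) → add node 12 parent=8 cost=10
14. q=(5,1) nearest=3 d=2 new=(5,1) → add node 13 parent=3 cost=6
15. q=(21,5) nearest=9 d=3 new=(21,5) → add node 14 parent=9 cost=21
16. q=(23,11) nearest=9 d=3 new=(23,11) → blocked by [18,22]×[9,12], reject
17. q=(0,14) nearest=8 d=6 new=(0,14) → add node 15 parent=8 cost=14
18. q=(3,11) nearest=8 d=3 new=(3,11) → add node 16 parent=8 cost=11
19. q=(22,9) nearest=9 d=2 new=(22,9) → blocked by [18,22]×[9,12], reject
20. q=(22,0) nearest=14 d=5 new=(22,0) → blocked by [20,22]×[0,3], reject
21. q=(18,2) nearest=14 d=3 new=(18,2) → add node 17 parent=14 cost=24
22. q=(21,8) nearest=9 d=1 new=(21,8) → add node 18 parent=9 cost=19
23. q=(20,0) nearest=17 d=2 new=(20,0) → blocked by [20,22]×[0,3], reject
24. q=(2,15) nearest=15 d=2 new=(2,15) → add node 19 parent=15 cost=16
25. q=(21,15) nearest=11 d=6 new=(21,15) → blocked by [18,22]×[9,12], reject
26. q=(7,8) nearest=5 d=1 new=(7,8) → add node 20 parent=5 cost=10
27. q=(10,7) nearest=1 d=2 new=(10,7) → add node 21 parent=1 cost=8
28. q=(22,10) nearest=9 d=2 new=(22,10) → blocked by [18,22]×[9,12], reject
29. q=(14,1) nearest=6 d=4 new=(14,1) → add node 22 parent=6 cost=19
30. q=(23,1) nearest=14 d=4 new=(23,1) → blocked by [20,22]×[0,3], reject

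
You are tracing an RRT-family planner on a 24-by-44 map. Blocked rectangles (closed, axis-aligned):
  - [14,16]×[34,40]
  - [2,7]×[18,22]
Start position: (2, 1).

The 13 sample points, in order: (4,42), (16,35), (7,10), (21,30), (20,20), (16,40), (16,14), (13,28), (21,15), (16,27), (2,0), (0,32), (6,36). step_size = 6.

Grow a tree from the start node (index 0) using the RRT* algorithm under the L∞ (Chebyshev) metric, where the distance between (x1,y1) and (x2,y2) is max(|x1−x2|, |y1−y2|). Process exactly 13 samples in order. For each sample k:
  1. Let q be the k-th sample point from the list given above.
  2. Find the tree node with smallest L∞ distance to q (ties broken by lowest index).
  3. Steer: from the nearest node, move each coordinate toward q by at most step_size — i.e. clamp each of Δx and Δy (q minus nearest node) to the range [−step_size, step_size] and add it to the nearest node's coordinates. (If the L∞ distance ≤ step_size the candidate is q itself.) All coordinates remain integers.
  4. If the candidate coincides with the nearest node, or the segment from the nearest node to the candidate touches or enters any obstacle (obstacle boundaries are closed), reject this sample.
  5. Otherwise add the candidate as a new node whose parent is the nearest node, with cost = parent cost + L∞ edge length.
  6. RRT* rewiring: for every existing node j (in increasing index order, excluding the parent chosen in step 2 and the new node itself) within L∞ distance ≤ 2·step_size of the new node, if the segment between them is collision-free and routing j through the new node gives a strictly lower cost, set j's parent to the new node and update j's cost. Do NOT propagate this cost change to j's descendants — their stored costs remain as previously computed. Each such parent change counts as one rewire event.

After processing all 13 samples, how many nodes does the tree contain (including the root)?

1. q=(4,42) nearest=0 d=41 new=(4,7) → add node 1 parent=0 cost=6
2. q=(16,35) nearest=1 d=28 new=(10,13) → add node 2 parent=1 cost=12
3. q=(7,10) nearest=1 d=3 new=(7,10) → add node 3 parent=1 cost=9
4. q=(21,30) nearest=2 d=17 new=(16,19) → add node 4 parent=2 cost=18
5. q=(20,20) nearest=4 d=4 new=(20,20) → add node 5 parent=4 cost=22
6. q=(16,40) nearest=5 d=20 new=(16,26) → add node 6 parent=5 cost=28
7. q=(16,14) nearest=4 d=5 new=(16,14) → add node 7 parent=4 cost=23
8. q=(13,28) nearest=6 d=3 new=(13,28) → add node 8 parent=6 cost=31
9. q=(21,15) nearest=4 d=5 new=(21,15) → add node 9 parent=4 cost=23
10. q=(16,27) nearest=6 d=1 new=(16,27) → add node 10 parent=6 cost=29
11. q=(2,0) nearest=0 d=1 new=(2,0) → add node 11 parent=0 cost=1
12. q=(0,32) nearest=8 d=13 new=(7,32) → add node 12 parent=8 cost=37
13. q=(6,36) nearest=12 d=4 new=(6,36) → add node 13 parent=12 cost=41

Node count: 14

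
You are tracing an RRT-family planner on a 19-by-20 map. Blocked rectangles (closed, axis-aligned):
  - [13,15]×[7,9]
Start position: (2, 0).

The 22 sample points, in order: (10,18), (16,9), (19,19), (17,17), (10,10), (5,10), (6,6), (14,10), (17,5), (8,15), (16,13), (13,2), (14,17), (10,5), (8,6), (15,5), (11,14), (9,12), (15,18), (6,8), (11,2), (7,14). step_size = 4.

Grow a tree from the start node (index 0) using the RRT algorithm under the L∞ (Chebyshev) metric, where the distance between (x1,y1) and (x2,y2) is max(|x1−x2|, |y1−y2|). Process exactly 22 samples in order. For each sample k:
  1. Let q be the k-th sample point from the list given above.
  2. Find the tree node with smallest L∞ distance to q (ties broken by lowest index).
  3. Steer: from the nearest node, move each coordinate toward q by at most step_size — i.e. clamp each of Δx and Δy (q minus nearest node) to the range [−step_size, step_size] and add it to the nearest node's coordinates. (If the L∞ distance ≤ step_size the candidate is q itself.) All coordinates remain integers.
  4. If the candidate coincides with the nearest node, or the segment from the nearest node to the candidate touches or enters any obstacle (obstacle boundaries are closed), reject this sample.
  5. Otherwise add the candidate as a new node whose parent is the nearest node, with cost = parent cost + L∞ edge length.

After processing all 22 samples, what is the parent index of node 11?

1. q=(10,18) nearest=0 d=18 new=(6,4) → add node 1 parent=0 cost=4
2. q=(16,9) nearest=1 d=10 new=(10,8) → add node 2 parent=1 cost=8
3. q=(19,19) nearest=2 d=11 new=(14,12) → add node 3 parent=2 cost=12
4. q=(17,17) nearest=3 d=5 new=(17,16) → add node 4 parent=3 cost=16
5. q=(10,10) nearest=2 d=2 new=(10,10) → add node 5 parent=2 cost=10
6. q=(5,10) nearest=2 d=5 new=(6,10) → add node 6 parent=2 cost=12
7. q=(6,6) nearest=1 d=2 new=(6,6) → add node 7 parent=1 cost=6
8. q=(14,10) nearest=3 d=2 new=(14,10) → add node 8 parent=3 cost=14
9. q=(17,5) nearest=8 d=5 new=(17,6) → blocked by [13,15]×[7,9], reject
10. q=(8,15) nearest=5 d=5 new=(8,14) → add node 9 parent=5 cost=14
11. q=(16,13) nearest=3 d=2 new=(16,13) → add node 10 parent=3 cost=14
12. q=(13,2) nearest=2 d=6 new=(13,4) → add node 11 parent=2 cost=12
13. q=(14,17) nearest=4 d=3 new=(14,17) → add node 12 parent=4 cost=19
14. q=(10,5) nearest=2 d=3 new=(10,5) → add node 13 parent=2 cost=11
15. q=(8,6) nearest=1 d=2 new=(8,6) → add node 14 parent=1 cost=6
16. q=(15,5) nearest=11 d=2 new=(15,5) → add node 15 parent=11 cost=14
17. q=(11,14) nearest=3 d=3 new=(11,14) → add node 16 parent=3 cost=15
18. q=(9,12) nearest=5 d=2 new=(9,12) → add node 17 parent=5 cost=12
19. q=(15,18) nearest=12 d=1 new=(15,18) → add node 18 parent=12 cost=20
20. q=(6,8) nearest=6 d=2 new=(6,8) → add node 19 parent=6 cost=14
21. q=(11,2) nearest=11 d=2 new=(11,2) → add node 20 parent=11 cost=14
22. q=(7,14) nearest=9 d=1 new=(7,14) → add node 21 parent=9 cost=15

Parent of node 11: 2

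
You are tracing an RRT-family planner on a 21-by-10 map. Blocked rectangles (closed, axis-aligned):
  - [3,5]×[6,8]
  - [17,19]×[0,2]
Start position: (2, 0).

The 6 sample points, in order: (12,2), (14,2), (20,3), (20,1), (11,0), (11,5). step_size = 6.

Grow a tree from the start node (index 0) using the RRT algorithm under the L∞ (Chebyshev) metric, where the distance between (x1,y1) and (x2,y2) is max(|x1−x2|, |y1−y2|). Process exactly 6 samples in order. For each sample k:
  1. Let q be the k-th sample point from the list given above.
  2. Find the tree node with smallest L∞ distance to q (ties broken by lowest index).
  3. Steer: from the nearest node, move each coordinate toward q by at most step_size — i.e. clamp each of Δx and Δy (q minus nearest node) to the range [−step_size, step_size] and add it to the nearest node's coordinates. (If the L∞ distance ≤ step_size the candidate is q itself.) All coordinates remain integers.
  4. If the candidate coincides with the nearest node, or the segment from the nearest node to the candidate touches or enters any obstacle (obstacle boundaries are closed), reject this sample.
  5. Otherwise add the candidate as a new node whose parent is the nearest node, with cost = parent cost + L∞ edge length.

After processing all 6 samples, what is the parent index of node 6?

Parent of node 6: 1

1. q=(12,2) nearest=0 d=10 new=(8,2) → add node 1 parent=0 cost=6
2. q=(14,2) nearest=1 d=6 new=(14,2) → add node 2 parent=1 cost=12
3. q=(20,3) nearest=2 d=6 new=(20,3) → add node 3 parent=2 cost=18
4. q=(20,1) nearest=3 d=2 new=(20,1) → add node 4 parent=3 cost=20
5. q=(11,0) nearest=1 d=3 new=(11,0) → add node 5 parent=1 cost=9
6. q=(11,5) nearest=1 d=3 new=(11,5) → add node 6 parent=1 cost=9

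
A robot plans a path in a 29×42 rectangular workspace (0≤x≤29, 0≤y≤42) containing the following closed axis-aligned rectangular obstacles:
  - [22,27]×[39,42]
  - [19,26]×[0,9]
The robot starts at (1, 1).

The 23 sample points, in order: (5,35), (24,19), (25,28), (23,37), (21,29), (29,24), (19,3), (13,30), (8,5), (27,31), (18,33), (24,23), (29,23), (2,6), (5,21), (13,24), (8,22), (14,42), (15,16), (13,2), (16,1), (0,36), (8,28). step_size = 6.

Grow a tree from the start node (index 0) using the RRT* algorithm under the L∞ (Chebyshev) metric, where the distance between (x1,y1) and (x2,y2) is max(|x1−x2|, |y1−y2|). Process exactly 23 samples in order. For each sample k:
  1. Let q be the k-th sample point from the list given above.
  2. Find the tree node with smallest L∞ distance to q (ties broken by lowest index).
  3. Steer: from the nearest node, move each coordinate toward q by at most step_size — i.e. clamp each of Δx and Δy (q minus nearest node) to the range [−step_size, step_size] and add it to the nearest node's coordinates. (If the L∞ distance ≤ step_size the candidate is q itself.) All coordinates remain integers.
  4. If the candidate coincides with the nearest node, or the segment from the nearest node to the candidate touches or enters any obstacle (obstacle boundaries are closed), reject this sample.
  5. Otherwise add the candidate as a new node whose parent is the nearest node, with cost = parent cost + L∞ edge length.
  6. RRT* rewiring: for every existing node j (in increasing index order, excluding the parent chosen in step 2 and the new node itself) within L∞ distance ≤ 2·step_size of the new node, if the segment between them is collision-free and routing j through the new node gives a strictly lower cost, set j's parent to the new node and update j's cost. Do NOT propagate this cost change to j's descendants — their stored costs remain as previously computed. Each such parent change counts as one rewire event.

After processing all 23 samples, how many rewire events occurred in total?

Rewire events: 3

1. q=(5,35) nearest=0 d=34 new=(5,7) → add node 1 parent=0 cost=6
2. q=(24,19) nearest=1 d=19 new=(11,13) → add node 2 parent=1 cost=12
3. q=(25,28) nearest=2 d=15 new=(17,19) → add node 3 parent=2 cost=18
4. q=(23,37) nearest=3 d=18 new=(23,25) → add node 4 parent=3 cost=24
5. q=(21,29) nearest=4 d=4 new=(21,29) → add node 5 parent=4 cost=28
6. q=(29,24) nearest=4 d=6 new=(29,24) → add node 6 parent=4 cost=30
7. q=(19,3) nearest=2 d=10 new=(17,7) → add node 7 parent=2 cost=18
8. q=(13,30) nearest=5 d=8 new=(15,30) → add node 8 parent=5 cost=34
9. q=(8,5) nearest=1 d=3 new=(8,5) → add node 9 parent=1 cost=9
10. q=(27,31) nearest=4 d=6 new=(27,31) → add node 10 parent=4 cost=30
11. q=(18,33) nearest=8 d=3 new=(18,33) → add node 11 parent=8 cost=37
12. q=(24,23) nearest=4 d=2 new=(24,23) → add node 12 parent=4 cost=26; rewire 11→12 (36<37)
13. q=(29,23) nearest=6 d=1 new=(29,23) → add node 13 parent=6 cost=31
14. q=(2,6) nearest=1 d=3 new=(2,6) → add node 14 parent=1 cost=9
15. q=(5,21) nearest=2 d=8 new=(5,19) → add node 15 parent=2 cost=18; rewire 8→15 (29<34)
16. q=(13,24) nearest=3 d=5 new=(13,24) → add node 16 parent=3 cost=23; rewire 11→16 (32<36)
17. q=(8,22) nearest=15 d=3 new=(8,22) → add node 17 parent=15 cost=21
18. q=(14,42) nearest=11 d=9 new=(14,39) → add node 18 parent=11 cost=38
19. q=(15,16) nearest=3 d=3 new=(15,16) → add node 19 parent=3 cost=21
20. q=(13,2) nearest=7 d=5 new=(13,2) → add node 20 parent=7 cost=23
21. q=(16,1) nearest=20 d=3 new=(16,1) → add node 21 parent=20 cost=26
22. q=(0,36) nearest=16 d=13 new=(7,30) → add node 22 parent=16 cost=29
23. q=(8,28) nearest=22 d=2 new=(8,28) → add node 23 parent=22 cost=31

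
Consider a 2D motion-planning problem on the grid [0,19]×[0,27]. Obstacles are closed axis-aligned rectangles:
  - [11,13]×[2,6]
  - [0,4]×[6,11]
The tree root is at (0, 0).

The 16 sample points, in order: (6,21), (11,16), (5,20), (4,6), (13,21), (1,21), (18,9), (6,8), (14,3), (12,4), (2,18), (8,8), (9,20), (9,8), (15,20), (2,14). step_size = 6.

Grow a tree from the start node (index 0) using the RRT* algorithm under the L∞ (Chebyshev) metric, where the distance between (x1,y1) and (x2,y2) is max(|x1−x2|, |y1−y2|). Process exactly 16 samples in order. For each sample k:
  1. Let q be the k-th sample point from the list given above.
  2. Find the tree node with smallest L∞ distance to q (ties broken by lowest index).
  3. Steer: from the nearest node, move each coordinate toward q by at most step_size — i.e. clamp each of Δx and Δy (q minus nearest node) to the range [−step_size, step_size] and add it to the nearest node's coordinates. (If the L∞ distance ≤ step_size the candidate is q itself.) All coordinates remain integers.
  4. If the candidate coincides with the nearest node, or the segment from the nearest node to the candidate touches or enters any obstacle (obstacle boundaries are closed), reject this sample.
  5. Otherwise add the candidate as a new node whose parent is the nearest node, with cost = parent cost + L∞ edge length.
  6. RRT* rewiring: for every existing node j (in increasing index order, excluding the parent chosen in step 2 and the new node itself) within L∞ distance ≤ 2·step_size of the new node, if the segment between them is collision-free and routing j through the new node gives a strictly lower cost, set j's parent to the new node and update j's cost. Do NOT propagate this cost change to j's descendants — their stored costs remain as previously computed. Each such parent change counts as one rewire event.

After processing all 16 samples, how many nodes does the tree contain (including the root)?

Node count: 15

1. q=(6,21) nearest=0 d=21 new=(6,6) → add node 1 parent=0 cost=6
2. q=(11,16) nearest=1 d=10 new=(11,12) → add node 2 parent=1 cost=12
3. q=(5,20) nearest=2 d=8 new=(5,18) → add node 3 parent=2 cost=18
4. q=(4,6) nearest=1 d=2 new=(4,6) → blocked by [0,4]×[6,11], reject
5. q=(13,21) nearest=3 d=8 new=(11,21) → add node 4 parent=3 cost=24
6. q=(1,21) nearest=3 d=4 new=(1,21) → add node 5 parent=3 cost=22
7. q=(18,9) nearest=2 d=7 new=(17,9) → add node 6 parent=2 cost=18
8. q=(6,8) nearest=1 d=2 new=(6,8) → add node 7 parent=1 cost=8
9. q=(14,3) nearest=6 d=6 new=(14,3) → add node 8 parent=6 cost=24
10. q=(12,4) nearest=8 d=2 new=(12,4) → blocked by [11,13]×[2,6], reject
11. q=(2,18) nearest=3 d=3 new=(2,18) → add node 9 parent=3 cost=21
12. q=(8,8) nearest=1 d=2 new=(8,8) → add node 10 parent=1 cost=8; rewire 6→10 (17<18); rewire 9→10 (18<21)
13. q=(9,20) nearest=4 d=2 new=(9,20) → add node 11 parent=4 cost=26
14. q=(9,8) nearest=10 d=1 new=(9,8) → add node 12 parent=10 cost=9; rewire 11→12 (21<26)
15. q=(15,20) nearest=4 d=4 new=(15,20) → add node 13 parent=4 cost=28
16. q=(2,14) nearest=3 d=4 new=(2,14) → add node 14 parent=3 cost=22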